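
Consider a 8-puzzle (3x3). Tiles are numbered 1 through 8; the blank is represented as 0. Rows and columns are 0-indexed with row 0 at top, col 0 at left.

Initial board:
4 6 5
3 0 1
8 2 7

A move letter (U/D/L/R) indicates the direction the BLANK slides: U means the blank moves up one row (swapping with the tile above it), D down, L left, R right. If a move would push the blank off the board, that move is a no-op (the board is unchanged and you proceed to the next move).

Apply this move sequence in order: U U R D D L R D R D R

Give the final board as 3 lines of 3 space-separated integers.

Answer: 4 5 1
3 6 7
8 2 0

Derivation:
After move 1 (U):
4 0 5
3 6 1
8 2 7

After move 2 (U):
4 0 5
3 6 1
8 2 7

After move 3 (R):
4 5 0
3 6 1
8 2 7

After move 4 (D):
4 5 1
3 6 0
8 2 7

After move 5 (D):
4 5 1
3 6 7
8 2 0

After move 6 (L):
4 5 1
3 6 7
8 0 2

After move 7 (R):
4 5 1
3 6 7
8 2 0

After move 8 (D):
4 5 1
3 6 7
8 2 0

After move 9 (R):
4 5 1
3 6 7
8 2 0

After move 10 (D):
4 5 1
3 6 7
8 2 0

After move 11 (R):
4 5 1
3 6 7
8 2 0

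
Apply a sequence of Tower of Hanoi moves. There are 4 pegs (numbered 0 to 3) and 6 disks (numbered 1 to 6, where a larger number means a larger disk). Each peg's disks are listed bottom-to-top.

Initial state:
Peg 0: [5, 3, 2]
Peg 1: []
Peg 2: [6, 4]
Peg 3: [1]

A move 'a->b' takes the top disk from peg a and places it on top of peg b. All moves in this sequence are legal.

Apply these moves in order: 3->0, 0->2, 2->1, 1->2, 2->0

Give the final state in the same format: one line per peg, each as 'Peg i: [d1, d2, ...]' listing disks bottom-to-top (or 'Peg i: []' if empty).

Answer: Peg 0: [5, 3, 2, 1]
Peg 1: []
Peg 2: [6, 4]
Peg 3: []

Derivation:
After move 1 (3->0):
Peg 0: [5, 3, 2, 1]
Peg 1: []
Peg 2: [6, 4]
Peg 3: []

After move 2 (0->2):
Peg 0: [5, 3, 2]
Peg 1: []
Peg 2: [6, 4, 1]
Peg 3: []

After move 3 (2->1):
Peg 0: [5, 3, 2]
Peg 1: [1]
Peg 2: [6, 4]
Peg 3: []

After move 4 (1->2):
Peg 0: [5, 3, 2]
Peg 1: []
Peg 2: [6, 4, 1]
Peg 3: []

After move 5 (2->0):
Peg 0: [5, 3, 2, 1]
Peg 1: []
Peg 2: [6, 4]
Peg 3: []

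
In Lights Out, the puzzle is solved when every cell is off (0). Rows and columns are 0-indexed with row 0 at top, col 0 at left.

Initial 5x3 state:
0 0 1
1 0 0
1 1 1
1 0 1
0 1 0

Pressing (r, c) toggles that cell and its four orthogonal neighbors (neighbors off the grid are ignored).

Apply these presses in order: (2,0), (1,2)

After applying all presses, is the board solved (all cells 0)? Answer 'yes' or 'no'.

Answer: no

Derivation:
After press 1 at (2,0):
0 0 1
0 0 0
0 0 1
0 0 1
0 1 0

After press 2 at (1,2):
0 0 0
0 1 1
0 0 0
0 0 1
0 1 0

Lights still on: 4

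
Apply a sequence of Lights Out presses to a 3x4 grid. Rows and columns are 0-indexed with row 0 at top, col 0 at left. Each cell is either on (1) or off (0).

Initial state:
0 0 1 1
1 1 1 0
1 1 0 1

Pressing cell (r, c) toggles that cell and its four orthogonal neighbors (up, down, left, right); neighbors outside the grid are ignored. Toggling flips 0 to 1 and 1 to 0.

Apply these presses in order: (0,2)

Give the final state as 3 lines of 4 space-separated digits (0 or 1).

Answer: 0 1 0 0
1 1 0 0
1 1 0 1

Derivation:
After press 1 at (0,2):
0 1 0 0
1 1 0 0
1 1 0 1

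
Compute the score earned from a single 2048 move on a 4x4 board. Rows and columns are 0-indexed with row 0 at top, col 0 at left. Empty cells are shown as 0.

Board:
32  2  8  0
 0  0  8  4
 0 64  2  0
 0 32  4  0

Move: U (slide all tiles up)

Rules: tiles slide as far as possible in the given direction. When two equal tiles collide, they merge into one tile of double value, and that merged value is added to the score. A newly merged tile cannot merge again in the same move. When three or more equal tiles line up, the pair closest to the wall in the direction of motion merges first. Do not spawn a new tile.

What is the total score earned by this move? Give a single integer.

Answer: 16

Derivation:
Slide up:
col 0: [32, 0, 0, 0] -> [32, 0, 0, 0]  score +0 (running 0)
col 1: [2, 0, 64, 32] -> [2, 64, 32, 0]  score +0 (running 0)
col 2: [8, 8, 2, 4] -> [16, 2, 4, 0]  score +16 (running 16)
col 3: [0, 4, 0, 0] -> [4, 0, 0, 0]  score +0 (running 16)
Board after move:
32  2 16  4
 0 64  2  0
 0 32  4  0
 0  0  0  0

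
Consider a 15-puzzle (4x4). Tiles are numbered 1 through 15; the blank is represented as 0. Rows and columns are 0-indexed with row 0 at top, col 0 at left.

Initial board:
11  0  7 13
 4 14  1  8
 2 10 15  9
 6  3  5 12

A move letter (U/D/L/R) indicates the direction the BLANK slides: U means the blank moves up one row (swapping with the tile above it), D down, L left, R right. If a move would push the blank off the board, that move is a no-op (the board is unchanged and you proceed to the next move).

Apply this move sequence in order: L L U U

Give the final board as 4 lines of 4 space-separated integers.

After move 1 (L):
 0 11  7 13
 4 14  1  8
 2 10 15  9
 6  3  5 12

After move 2 (L):
 0 11  7 13
 4 14  1  8
 2 10 15  9
 6  3  5 12

After move 3 (U):
 0 11  7 13
 4 14  1  8
 2 10 15  9
 6  3  5 12

After move 4 (U):
 0 11  7 13
 4 14  1  8
 2 10 15  9
 6  3  5 12

Answer:  0 11  7 13
 4 14  1  8
 2 10 15  9
 6  3  5 12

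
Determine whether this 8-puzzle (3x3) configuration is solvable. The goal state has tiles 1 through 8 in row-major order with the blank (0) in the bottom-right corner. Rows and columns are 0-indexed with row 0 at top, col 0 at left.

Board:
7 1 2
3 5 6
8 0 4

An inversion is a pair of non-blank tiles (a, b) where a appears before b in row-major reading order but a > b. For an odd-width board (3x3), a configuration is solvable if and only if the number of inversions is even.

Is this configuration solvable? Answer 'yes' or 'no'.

Inversions (pairs i<j in row-major order where tile[i] > tile[j] > 0): 9
9 is odd, so the puzzle is not solvable.

Answer: no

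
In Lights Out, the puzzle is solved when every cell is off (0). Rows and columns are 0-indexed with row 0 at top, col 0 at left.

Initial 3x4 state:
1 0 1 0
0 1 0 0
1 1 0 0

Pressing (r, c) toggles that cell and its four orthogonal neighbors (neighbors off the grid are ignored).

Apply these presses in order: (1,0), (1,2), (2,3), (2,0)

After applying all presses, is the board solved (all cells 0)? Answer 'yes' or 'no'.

Answer: no

Derivation:
After press 1 at (1,0):
0 0 1 0
1 0 0 0
0 1 0 0

After press 2 at (1,2):
0 0 0 0
1 1 1 1
0 1 1 0

After press 3 at (2,3):
0 0 0 0
1 1 1 0
0 1 0 1

After press 4 at (2,0):
0 0 0 0
0 1 1 0
1 0 0 1

Lights still on: 4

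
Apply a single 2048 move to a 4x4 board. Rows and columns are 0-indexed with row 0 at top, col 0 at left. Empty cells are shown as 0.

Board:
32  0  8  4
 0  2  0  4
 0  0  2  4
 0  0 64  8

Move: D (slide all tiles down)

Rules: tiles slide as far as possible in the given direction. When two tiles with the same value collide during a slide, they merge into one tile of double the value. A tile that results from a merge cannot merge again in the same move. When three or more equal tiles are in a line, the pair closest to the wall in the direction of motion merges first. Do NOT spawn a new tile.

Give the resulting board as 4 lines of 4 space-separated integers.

Answer:  0  0  0  0
 0  0  8  4
 0  0  2  8
32  2 64  8

Derivation:
Slide down:
col 0: [32, 0, 0, 0] -> [0, 0, 0, 32]
col 1: [0, 2, 0, 0] -> [0, 0, 0, 2]
col 2: [8, 0, 2, 64] -> [0, 8, 2, 64]
col 3: [4, 4, 4, 8] -> [0, 4, 8, 8]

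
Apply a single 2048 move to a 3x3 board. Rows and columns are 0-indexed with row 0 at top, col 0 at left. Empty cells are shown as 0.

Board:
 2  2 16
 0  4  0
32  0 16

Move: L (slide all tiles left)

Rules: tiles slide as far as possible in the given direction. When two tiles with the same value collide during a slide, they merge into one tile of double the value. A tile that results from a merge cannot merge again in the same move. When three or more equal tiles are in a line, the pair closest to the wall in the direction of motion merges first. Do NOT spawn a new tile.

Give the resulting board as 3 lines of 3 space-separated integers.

Answer:  4 16  0
 4  0  0
32 16  0

Derivation:
Slide left:
row 0: [2, 2, 16] -> [4, 16, 0]
row 1: [0, 4, 0] -> [4, 0, 0]
row 2: [32, 0, 16] -> [32, 16, 0]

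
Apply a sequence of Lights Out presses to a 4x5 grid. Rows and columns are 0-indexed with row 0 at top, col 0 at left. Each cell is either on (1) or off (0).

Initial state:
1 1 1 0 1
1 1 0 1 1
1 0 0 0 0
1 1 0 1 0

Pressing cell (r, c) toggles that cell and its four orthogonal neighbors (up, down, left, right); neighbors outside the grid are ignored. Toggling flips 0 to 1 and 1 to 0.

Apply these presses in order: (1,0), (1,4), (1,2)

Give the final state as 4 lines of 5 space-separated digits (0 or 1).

Answer: 0 1 0 0 0
0 1 1 1 0
0 0 1 0 1
1 1 0 1 0

Derivation:
After press 1 at (1,0):
0 1 1 0 1
0 0 0 1 1
0 0 0 0 0
1 1 0 1 0

After press 2 at (1,4):
0 1 1 0 0
0 0 0 0 0
0 0 0 0 1
1 1 0 1 0

After press 3 at (1,2):
0 1 0 0 0
0 1 1 1 0
0 0 1 0 1
1 1 0 1 0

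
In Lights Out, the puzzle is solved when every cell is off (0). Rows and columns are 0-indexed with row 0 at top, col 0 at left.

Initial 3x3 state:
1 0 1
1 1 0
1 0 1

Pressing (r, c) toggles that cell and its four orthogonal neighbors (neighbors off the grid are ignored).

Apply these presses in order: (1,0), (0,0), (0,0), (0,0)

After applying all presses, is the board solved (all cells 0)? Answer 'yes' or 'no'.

Answer: no

Derivation:
After press 1 at (1,0):
0 0 1
0 0 0
0 0 1

After press 2 at (0,0):
1 1 1
1 0 0
0 0 1

After press 3 at (0,0):
0 0 1
0 0 0
0 0 1

After press 4 at (0,0):
1 1 1
1 0 0
0 0 1

Lights still on: 5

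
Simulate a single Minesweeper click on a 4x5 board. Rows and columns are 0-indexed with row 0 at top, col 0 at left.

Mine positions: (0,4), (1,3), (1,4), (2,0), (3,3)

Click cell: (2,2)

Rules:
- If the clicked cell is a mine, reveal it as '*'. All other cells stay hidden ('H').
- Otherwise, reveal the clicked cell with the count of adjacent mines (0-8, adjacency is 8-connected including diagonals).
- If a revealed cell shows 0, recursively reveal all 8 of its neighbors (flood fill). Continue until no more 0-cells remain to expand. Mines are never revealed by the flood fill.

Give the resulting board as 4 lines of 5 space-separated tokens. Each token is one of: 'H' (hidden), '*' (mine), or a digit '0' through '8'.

H H H H H
H H H H H
H H 2 H H
H H H H H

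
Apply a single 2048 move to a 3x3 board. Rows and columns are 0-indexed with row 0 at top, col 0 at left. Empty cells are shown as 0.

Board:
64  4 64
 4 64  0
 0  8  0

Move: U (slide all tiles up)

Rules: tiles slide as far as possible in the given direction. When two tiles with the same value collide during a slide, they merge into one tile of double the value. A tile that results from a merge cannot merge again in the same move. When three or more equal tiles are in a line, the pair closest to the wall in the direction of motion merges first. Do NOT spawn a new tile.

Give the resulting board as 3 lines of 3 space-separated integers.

Answer: 64  4 64
 4 64  0
 0  8  0

Derivation:
Slide up:
col 0: [64, 4, 0] -> [64, 4, 0]
col 1: [4, 64, 8] -> [4, 64, 8]
col 2: [64, 0, 0] -> [64, 0, 0]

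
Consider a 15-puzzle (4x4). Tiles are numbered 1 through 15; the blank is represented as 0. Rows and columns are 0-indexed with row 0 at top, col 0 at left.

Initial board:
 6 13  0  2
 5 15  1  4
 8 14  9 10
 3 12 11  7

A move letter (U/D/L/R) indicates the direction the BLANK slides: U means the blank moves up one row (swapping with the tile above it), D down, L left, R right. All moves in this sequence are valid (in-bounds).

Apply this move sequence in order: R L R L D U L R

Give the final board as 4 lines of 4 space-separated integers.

After move 1 (R):
 6 13  2  0
 5 15  1  4
 8 14  9 10
 3 12 11  7

After move 2 (L):
 6 13  0  2
 5 15  1  4
 8 14  9 10
 3 12 11  7

After move 3 (R):
 6 13  2  0
 5 15  1  4
 8 14  9 10
 3 12 11  7

After move 4 (L):
 6 13  0  2
 5 15  1  4
 8 14  9 10
 3 12 11  7

After move 5 (D):
 6 13  1  2
 5 15  0  4
 8 14  9 10
 3 12 11  7

After move 6 (U):
 6 13  0  2
 5 15  1  4
 8 14  9 10
 3 12 11  7

After move 7 (L):
 6  0 13  2
 5 15  1  4
 8 14  9 10
 3 12 11  7

After move 8 (R):
 6 13  0  2
 5 15  1  4
 8 14  9 10
 3 12 11  7

Answer:  6 13  0  2
 5 15  1  4
 8 14  9 10
 3 12 11  7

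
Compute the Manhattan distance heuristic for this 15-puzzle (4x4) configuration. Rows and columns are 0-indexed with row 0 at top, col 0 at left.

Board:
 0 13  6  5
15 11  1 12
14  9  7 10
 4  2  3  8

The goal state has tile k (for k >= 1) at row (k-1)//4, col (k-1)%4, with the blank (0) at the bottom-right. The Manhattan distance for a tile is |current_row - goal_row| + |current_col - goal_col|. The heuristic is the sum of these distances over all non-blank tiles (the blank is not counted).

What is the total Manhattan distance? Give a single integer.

Tile 13: at (0,1), goal (3,0), distance |0-3|+|1-0| = 4
Tile 6: at (0,2), goal (1,1), distance |0-1|+|2-1| = 2
Tile 5: at (0,3), goal (1,0), distance |0-1|+|3-0| = 4
Tile 15: at (1,0), goal (3,2), distance |1-3|+|0-2| = 4
Tile 11: at (1,1), goal (2,2), distance |1-2|+|1-2| = 2
Tile 1: at (1,2), goal (0,0), distance |1-0|+|2-0| = 3
Tile 12: at (1,3), goal (2,3), distance |1-2|+|3-3| = 1
Tile 14: at (2,0), goal (3,1), distance |2-3|+|0-1| = 2
Tile 9: at (2,1), goal (2,0), distance |2-2|+|1-0| = 1
Tile 7: at (2,2), goal (1,2), distance |2-1|+|2-2| = 1
Tile 10: at (2,3), goal (2,1), distance |2-2|+|3-1| = 2
Tile 4: at (3,0), goal (0,3), distance |3-0|+|0-3| = 6
Tile 2: at (3,1), goal (0,1), distance |3-0|+|1-1| = 3
Tile 3: at (3,2), goal (0,2), distance |3-0|+|2-2| = 3
Tile 8: at (3,3), goal (1,3), distance |3-1|+|3-3| = 2
Sum: 4 + 2 + 4 + 4 + 2 + 3 + 1 + 2 + 1 + 1 + 2 + 6 + 3 + 3 + 2 = 40

Answer: 40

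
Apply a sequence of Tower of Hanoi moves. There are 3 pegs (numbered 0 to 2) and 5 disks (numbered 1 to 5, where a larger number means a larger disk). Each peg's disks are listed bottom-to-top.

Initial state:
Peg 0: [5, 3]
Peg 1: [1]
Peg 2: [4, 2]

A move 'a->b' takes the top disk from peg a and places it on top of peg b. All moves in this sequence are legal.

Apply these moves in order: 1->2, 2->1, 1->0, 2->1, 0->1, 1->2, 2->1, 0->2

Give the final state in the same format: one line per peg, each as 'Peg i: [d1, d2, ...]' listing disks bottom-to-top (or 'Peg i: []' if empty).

Answer: Peg 0: [5]
Peg 1: [2, 1]
Peg 2: [4, 3]

Derivation:
After move 1 (1->2):
Peg 0: [5, 3]
Peg 1: []
Peg 2: [4, 2, 1]

After move 2 (2->1):
Peg 0: [5, 3]
Peg 1: [1]
Peg 2: [4, 2]

After move 3 (1->0):
Peg 0: [5, 3, 1]
Peg 1: []
Peg 2: [4, 2]

After move 4 (2->1):
Peg 0: [5, 3, 1]
Peg 1: [2]
Peg 2: [4]

After move 5 (0->1):
Peg 0: [5, 3]
Peg 1: [2, 1]
Peg 2: [4]

After move 6 (1->2):
Peg 0: [5, 3]
Peg 1: [2]
Peg 2: [4, 1]

After move 7 (2->1):
Peg 0: [5, 3]
Peg 1: [2, 1]
Peg 2: [4]

After move 8 (0->2):
Peg 0: [5]
Peg 1: [2, 1]
Peg 2: [4, 3]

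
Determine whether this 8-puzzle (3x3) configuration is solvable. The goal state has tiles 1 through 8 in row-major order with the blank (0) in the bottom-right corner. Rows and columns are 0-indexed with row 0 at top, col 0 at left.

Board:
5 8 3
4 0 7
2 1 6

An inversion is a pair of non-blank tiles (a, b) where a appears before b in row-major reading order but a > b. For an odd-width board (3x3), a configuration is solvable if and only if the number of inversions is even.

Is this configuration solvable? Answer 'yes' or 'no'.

Answer: yes

Derivation:
Inversions (pairs i<j in row-major order where tile[i] > tile[j] > 0): 18
18 is even, so the puzzle is solvable.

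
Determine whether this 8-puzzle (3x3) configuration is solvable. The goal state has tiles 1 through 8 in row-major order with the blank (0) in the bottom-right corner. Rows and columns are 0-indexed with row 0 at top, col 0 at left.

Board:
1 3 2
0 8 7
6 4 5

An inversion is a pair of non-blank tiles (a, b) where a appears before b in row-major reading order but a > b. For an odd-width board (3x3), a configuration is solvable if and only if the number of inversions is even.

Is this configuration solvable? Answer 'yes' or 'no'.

Inversions (pairs i<j in row-major order where tile[i] > tile[j] > 0): 10
10 is even, so the puzzle is solvable.

Answer: yes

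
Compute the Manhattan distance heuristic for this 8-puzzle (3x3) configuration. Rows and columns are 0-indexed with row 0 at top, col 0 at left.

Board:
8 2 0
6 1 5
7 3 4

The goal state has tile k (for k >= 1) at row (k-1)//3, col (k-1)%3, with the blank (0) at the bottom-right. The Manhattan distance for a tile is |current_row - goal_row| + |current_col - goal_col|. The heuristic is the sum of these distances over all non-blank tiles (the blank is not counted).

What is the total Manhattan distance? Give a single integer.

Tile 8: at (0,0), goal (2,1), distance |0-2|+|0-1| = 3
Tile 2: at (0,1), goal (0,1), distance |0-0|+|1-1| = 0
Tile 6: at (1,0), goal (1,2), distance |1-1|+|0-2| = 2
Tile 1: at (1,1), goal (0,0), distance |1-0|+|1-0| = 2
Tile 5: at (1,2), goal (1,1), distance |1-1|+|2-1| = 1
Tile 7: at (2,0), goal (2,0), distance |2-2|+|0-0| = 0
Tile 3: at (2,1), goal (0,2), distance |2-0|+|1-2| = 3
Tile 4: at (2,2), goal (1,0), distance |2-1|+|2-0| = 3
Sum: 3 + 0 + 2 + 2 + 1 + 0 + 3 + 3 = 14

Answer: 14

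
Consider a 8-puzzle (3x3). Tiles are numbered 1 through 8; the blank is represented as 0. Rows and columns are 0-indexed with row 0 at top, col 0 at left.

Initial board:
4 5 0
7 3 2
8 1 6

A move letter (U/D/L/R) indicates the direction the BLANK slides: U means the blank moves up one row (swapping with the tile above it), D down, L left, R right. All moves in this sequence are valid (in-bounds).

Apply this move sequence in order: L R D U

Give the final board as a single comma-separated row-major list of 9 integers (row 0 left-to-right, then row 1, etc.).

After move 1 (L):
4 0 5
7 3 2
8 1 6

After move 2 (R):
4 5 0
7 3 2
8 1 6

After move 3 (D):
4 5 2
7 3 0
8 1 6

After move 4 (U):
4 5 0
7 3 2
8 1 6

Answer: 4, 5, 0, 7, 3, 2, 8, 1, 6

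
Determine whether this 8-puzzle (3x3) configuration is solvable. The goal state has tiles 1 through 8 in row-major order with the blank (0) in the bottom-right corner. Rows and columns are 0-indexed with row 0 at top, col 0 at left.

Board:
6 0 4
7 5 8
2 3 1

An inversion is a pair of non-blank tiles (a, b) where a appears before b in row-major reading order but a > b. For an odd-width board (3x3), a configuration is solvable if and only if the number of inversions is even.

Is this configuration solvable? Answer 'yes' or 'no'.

Inversions (pairs i<j in row-major order where tile[i] > tile[j] > 0): 20
20 is even, so the puzzle is solvable.

Answer: yes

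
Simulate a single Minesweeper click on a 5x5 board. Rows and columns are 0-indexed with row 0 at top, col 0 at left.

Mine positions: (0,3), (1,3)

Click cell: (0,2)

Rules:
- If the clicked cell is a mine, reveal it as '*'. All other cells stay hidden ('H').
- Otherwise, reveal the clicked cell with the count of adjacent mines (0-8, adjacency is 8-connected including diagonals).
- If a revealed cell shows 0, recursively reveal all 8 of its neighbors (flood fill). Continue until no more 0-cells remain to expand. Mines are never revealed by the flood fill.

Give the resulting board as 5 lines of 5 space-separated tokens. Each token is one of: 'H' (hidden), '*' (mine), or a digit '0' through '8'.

H H 2 H H
H H H H H
H H H H H
H H H H H
H H H H H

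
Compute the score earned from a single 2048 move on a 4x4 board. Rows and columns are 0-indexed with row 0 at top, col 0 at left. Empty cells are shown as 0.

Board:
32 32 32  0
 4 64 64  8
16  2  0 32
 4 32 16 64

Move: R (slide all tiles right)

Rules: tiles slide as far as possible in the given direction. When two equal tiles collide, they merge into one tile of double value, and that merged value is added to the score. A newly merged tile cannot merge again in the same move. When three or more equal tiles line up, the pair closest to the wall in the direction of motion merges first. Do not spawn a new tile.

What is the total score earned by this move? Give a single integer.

Slide right:
row 0: [32, 32, 32, 0] -> [0, 0, 32, 64]  score +64 (running 64)
row 1: [4, 64, 64, 8] -> [0, 4, 128, 8]  score +128 (running 192)
row 2: [16, 2, 0, 32] -> [0, 16, 2, 32]  score +0 (running 192)
row 3: [4, 32, 16, 64] -> [4, 32, 16, 64]  score +0 (running 192)
Board after move:
  0   0  32  64
  0   4 128   8
  0  16   2  32
  4  32  16  64

Answer: 192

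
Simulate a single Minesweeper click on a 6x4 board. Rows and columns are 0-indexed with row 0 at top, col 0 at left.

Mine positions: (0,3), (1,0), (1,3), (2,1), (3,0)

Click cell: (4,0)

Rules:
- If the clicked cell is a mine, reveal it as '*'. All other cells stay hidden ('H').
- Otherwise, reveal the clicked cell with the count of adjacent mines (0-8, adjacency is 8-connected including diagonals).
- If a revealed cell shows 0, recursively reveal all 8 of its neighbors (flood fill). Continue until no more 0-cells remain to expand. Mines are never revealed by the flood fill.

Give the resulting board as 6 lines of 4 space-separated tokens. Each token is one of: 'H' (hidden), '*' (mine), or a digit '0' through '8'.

H H H H
H H H H
H H H H
H H H H
1 H H H
H H H H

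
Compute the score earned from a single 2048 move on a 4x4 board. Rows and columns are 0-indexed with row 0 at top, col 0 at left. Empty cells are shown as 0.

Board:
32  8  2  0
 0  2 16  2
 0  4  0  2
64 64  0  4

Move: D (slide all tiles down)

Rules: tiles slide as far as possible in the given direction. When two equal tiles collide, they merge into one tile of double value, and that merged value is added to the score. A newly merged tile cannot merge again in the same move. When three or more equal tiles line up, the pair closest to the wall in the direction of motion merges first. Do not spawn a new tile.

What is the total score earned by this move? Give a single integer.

Slide down:
col 0: [32, 0, 0, 64] -> [0, 0, 32, 64]  score +0 (running 0)
col 1: [8, 2, 4, 64] -> [8, 2, 4, 64]  score +0 (running 0)
col 2: [2, 16, 0, 0] -> [0, 0, 2, 16]  score +0 (running 0)
col 3: [0, 2, 2, 4] -> [0, 0, 4, 4]  score +4 (running 4)
Board after move:
 0  8  0  0
 0  2  0  0
32  4  2  4
64 64 16  4

Answer: 4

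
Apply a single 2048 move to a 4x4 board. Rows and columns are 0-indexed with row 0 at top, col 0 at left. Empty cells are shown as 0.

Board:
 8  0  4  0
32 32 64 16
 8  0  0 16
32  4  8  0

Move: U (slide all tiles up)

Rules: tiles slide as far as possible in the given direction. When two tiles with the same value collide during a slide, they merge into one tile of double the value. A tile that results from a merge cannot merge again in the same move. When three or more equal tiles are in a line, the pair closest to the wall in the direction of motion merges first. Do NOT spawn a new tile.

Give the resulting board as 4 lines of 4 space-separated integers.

Answer:  8 32  4 32
32  4 64  0
 8  0  8  0
32  0  0  0

Derivation:
Slide up:
col 0: [8, 32, 8, 32] -> [8, 32, 8, 32]
col 1: [0, 32, 0, 4] -> [32, 4, 0, 0]
col 2: [4, 64, 0, 8] -> [4, 64, 8, 0]
col 3: [0, 16, 16, 0] -> [32, 0, 0, 0]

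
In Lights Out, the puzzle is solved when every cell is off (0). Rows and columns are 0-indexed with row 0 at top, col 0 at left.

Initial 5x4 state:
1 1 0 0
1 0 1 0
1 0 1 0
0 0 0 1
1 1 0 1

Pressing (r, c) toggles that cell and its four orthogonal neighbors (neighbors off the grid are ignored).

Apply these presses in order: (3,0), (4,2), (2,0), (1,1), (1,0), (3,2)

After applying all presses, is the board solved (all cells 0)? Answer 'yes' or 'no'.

Answer: yes

Derivation:
After press 1 at (3,0):
1 1 0 0
1 0 1 0
0 0 1 0
1 1 0 1
0 1 0 1

After press 2 at (4,2):
1 1 0 0
1 0 1 0
0 0 1 0
1 1 1 1
0 0 1 0

After press 3 at (2,0):
1 1 0 0
0 0 1 0
1 1 1 0
0 1 1 1
0 0 1 0

After press 4 at (1,1):
1 0 0 0
1 1 0 0
1 0 1 0
0 1 1 1
0 0 1 0

After press 5 at (1,0):
0 0 0 0
0 0 0 0
0 0 1 0
0 1 1 1
0 0 1 0

After press 6 at (3,2):
0 0 0 0
0 0 0 0
0 0 0 0
0 0 0 0
0 0 0 0

Lights still on: 0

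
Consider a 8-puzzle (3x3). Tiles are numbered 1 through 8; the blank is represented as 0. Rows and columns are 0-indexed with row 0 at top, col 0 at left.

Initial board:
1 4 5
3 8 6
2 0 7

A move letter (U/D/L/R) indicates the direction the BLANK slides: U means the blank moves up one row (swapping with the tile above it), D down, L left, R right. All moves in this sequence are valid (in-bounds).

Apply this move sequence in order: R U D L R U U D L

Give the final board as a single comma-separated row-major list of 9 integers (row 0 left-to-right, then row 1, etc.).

Answer: 1, 4, 5, 3, 0, 8, 2, 7, 6

Derivation:
After move 1 (R):
1 4 5
3 8 6
2 7 0

After move 2 (U):
1 4 5
3 8 0
2 7 6

After move 3 (D):
1 4 5
3 8 6
2 7 0

After move 4 (L):
1 4 5
3 8 6
2 0 7

After move 5 (R):
1 4 5
3 8 6
2 7 0

After move 6 (U):
1 4 5
3 8 0
2 7 6

After move 7 (U):
1 4 0
3 8 5
2 7 6

After move 8 (D):
1 4 5
3 8 0
2 7 6

After move 9 (L):
1 4 5
3 0 8
2 7 6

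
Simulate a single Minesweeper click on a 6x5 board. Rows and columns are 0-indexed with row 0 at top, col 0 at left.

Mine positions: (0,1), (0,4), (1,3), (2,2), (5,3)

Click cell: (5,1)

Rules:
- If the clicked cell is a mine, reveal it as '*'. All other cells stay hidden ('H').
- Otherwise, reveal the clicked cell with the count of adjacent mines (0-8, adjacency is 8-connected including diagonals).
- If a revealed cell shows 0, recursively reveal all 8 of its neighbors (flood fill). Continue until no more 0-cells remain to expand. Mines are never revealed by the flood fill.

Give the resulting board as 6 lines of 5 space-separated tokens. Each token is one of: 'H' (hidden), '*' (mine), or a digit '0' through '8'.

H H H H H
1 2 H H H
0 1 H H H
0 1 1 H H
0 0 1 H H
0 0 1 H H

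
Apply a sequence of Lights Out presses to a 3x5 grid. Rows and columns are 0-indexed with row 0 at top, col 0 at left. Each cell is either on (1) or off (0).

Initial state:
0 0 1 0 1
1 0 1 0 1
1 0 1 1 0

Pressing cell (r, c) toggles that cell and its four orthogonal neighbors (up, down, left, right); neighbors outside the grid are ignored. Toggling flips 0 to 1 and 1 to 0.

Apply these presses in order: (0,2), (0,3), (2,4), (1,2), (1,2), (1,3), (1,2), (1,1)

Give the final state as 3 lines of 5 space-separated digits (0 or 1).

Answer: 0 0 0 1 0
0 0 1 1 1
1 1 0 1 1

Derivation:
After press 1 at (0,2):
0 1 0 1 1
1 0 0 0 1
1 0 1 1 0

After press 2 at (0,3):
0 1 1 0 0
1 0 0 1 1
1 0 1 1 0

After press 3 at (2,4):
0 1 1 0 0
1 0 0 1 0
1 0 1 0 1

After press 4 at (1,2):
0 1 0 0 0
1 1 1 0 0
1 0 0 0 1

After press 5 at (1,2):
0 1 1 0 0
1 0 0 1 0
1 0 1 0 1

After press 6 at (1,3):
0 1 1 1 0
1 0 1 0 1
1 0 1 1 1

After press 7 at (1,2):
0 1 0 1 0
1 1 0 1 1
1 0 0 1 1

After press 8 at (1,1):
0 0 0 1 0
0 0 1 1 1
1 1 0 1 1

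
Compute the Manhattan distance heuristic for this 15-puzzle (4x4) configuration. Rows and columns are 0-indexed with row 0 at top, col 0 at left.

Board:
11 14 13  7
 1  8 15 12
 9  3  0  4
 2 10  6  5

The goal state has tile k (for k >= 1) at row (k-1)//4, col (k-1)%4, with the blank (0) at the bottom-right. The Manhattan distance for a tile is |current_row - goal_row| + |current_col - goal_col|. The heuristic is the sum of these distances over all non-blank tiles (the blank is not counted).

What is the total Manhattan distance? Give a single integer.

Answer: 38

Derivation:
Tile 11: at (0,0), goal (2,2), distance |0-2|+|0-2| = 4
Tile 14: at (0,1), goal (3,1), distance |0-3|+|1-1| = 3
Tile 13: at (0,2), goal (3,0), distance |0-3|+|2-0| = 5
Tile 7: at (0,3), goal (1,2), distance |0-1|+|3-2| = 2
Tile 1: at (1,0), goal (0,0), distance |1-0|+|0-0| = 1
Tile 8: at (1,1), goal (1,3), distance |1-1|+|1-3| = 2
Tile 15: at (1,2), goal (3,2), distance |1-3|+|2-2| = 2
Tile 12: at (1,3), goal (2,3), distance |1-2|+|3-3| = 1
Tile 9: at (2,0), goal (2,0), distance |2-2|+|0-0| = 0
Tile 3: at (2,1), goal (0,2), distance |2-0|+|1-2| = 3
Tile 4: at (2,3), goal (0,3), distance |2-0|+|3-3| = 2
Tile 2: at (3,0), goal (0,1), distance |3-0|+|0-1| = 4
Tile 10: at (3,1), goal (2,1), distance |3-2|+|1-1| = 1
Tile 6: at (3,2), goal (1,1), distance |3-1|+|2-1| = 3
Tile 5: at (3,3), goal (1,0), distance |3-1|+|3-0| = 5
Sum: 4 + 3 + 5 + 2 + 1 + 2 + 2 + 1 + 0 + 3 + 2 + 4 + 1 + 3 + 5 = 38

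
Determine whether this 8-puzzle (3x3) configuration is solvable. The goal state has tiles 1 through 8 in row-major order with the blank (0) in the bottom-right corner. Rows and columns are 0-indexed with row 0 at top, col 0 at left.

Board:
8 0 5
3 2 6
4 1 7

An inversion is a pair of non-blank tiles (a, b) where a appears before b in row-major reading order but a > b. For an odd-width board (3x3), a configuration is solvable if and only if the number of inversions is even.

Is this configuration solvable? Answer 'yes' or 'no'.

Inversions (pairs i<j in row-major order where tile[i] > tile[j] > 0): 17
17 is odd, so the puzzle is not solvable.

Answer: no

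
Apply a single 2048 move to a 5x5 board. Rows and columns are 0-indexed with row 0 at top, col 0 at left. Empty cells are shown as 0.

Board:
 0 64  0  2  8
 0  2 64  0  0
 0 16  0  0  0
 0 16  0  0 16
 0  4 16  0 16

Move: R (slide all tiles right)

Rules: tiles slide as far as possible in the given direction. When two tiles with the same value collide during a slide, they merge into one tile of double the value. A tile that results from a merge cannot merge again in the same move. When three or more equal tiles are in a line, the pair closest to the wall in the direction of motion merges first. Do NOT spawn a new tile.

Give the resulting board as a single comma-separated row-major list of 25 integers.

Slide right:
row 0: [0, 64, 0, 2, 8] -> [0, 0, 64, 2, 8]
row 1: [0, 2, 64, 0, 0] -> [0, 0, 0, 2, 64]
row 2: [0, 16, 0, 0, 0] -> [0, 0, 0, 0, 16]
row 3: [0, 16, 0, 0, 16] -> [0, 0, 0, 0, 32]
row 4: [0, 4, 16, 0, 16] -> [0, 0, 0, 4, 32]

Answer: 0, 0, 64, 2, 8, 0, 0, 0, 2, 64, 0, 0, 0, 0, 16, 0, 0, 0, 0, 32, 0, 0, 0, 4, 32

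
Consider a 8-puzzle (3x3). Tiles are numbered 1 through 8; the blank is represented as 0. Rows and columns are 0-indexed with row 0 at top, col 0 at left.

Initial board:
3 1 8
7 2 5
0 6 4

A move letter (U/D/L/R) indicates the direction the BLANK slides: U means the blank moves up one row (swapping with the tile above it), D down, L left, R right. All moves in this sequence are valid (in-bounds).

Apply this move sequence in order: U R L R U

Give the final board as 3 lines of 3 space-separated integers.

Answer: 3 0 8
2 1 5
7 6 4

Derivation:
After move 1 (U):
3 1 8
0 2 5
7 6 4

After move 2 (R):
3 1 8
2 0 5
7 6 4

After move 3 (L):
3 1 8
0 2 5
7 6 4

After move 4 (R):
3 1 8
2 0 5
7 6 4

After move 5 (U):
3 0 8
2 1 5
7 6 4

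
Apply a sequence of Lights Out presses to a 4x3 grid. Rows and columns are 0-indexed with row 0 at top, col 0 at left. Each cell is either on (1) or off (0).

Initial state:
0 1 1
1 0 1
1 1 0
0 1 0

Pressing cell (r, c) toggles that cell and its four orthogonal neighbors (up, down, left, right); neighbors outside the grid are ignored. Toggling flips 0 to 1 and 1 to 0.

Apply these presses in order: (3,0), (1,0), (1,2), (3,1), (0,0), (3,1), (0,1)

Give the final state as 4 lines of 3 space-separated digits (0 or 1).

After press 1 at (3,0):
0 1 1
1 0 1
0 1 0
1 0 0

After press 2 at (1,0):
1 1 1
0 1 1
1 1 0
1 0 0

After press 3 at (1,2):
1 1 0
0 0 0
1 1 1
1 0 0

After press 4 at (3,1):
1 1 0
0 0 0
1 0 1
0 1 1

After press 5 at (0,0):
0 0 0
1 0 0
1 0 1
0 1 1

After press 6 at (3,1):
0 0 0
1 0 0
1 1 1
1 0 0

After press 7 at (0,1):
1 1 1
1 1 0
1 1 1
1 0 0

Answer: 1 1 1
1 1 0
1 1 1
1 0 0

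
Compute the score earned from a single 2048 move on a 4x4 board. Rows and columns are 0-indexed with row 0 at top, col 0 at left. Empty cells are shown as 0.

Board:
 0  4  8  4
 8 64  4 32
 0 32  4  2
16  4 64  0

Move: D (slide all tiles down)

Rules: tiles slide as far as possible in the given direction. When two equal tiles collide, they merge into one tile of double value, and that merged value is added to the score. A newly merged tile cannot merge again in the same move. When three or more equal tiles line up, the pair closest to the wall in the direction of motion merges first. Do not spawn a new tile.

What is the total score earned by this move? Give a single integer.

Slide down:
col 0: [0, 8, 0, 16] -> [0, 0, 8, 16]  score +0 (running 0)
col 1: [4, 64, 32, 4] -> [4, 64, 32, 4]  score +0 (running 0)
col 2: [8, 4, 4, 64] -> [0, 8, 8, 64]  score +8 (running 8)
col 3: [4, 32, 2, 0] -> [0, 4, 32, 2]  score +0 (running 8)
Board after move:
 0  4  0  0
 0 64  8  4
 8 32  8 32
16  4 64  2

Answer: 8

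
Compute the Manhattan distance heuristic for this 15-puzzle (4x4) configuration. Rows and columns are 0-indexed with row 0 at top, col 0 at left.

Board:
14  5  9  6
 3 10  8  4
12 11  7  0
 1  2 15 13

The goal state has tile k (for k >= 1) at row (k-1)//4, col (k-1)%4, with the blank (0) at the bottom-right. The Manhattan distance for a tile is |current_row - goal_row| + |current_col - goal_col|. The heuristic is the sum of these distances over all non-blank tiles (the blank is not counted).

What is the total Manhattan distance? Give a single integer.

Answer: 33

Derivation:
Tile 14: (0,0)->(3,1) = 4
Tile 5: (0,1)->(1,0) = 2
Tile 9: (0,2)->(2,0) = 4
Tile 6: (0,3)->(1,1) = 3
Tile 3: (1,0)->(0,2) = 3
Tile 10: (1,1)->(2,1) = 1
Tile 8: (1,2)->(1,3) = 1
Tile 4: (1,3)->(0,3) = 1
Tile 12: (2,0)->(2,3) = 3
Tile 11: (2,1)->(2,2) = 1
Tile 7: (2,2)->(1,2) = 1
Tile 1: (3,0)->(0,0) = 3
Tile 2: (3,1)->(0,1) = 3
Tile 15: (3,2)->(3,2) = 0
Tile 13: (3,3)->(3,0) = 3
Sum: 4 + 2 + 4 + 3 + 3 + 1 + 1 + 1 + 3 + 1 + 1 + 3 + 3 + 0 + 3 = 33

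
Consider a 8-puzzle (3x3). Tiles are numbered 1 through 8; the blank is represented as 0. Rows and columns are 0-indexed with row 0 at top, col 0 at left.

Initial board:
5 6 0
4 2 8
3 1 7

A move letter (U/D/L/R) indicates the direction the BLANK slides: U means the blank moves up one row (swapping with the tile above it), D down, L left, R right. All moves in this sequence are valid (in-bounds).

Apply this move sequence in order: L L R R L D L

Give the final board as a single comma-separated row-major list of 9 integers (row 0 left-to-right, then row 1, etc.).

After move 1 (L):
5 0 6
4 2 8
3 1 7

After move 2 (L):
0 5 6
4 2 8
3 1 7

After move 3 (R):
5 0 6
4 2 8
3 1 7

After move 4 (R):
5 6 0
4 2 8
3 1 7

After move 5 (L):
5 0 6
4 2 8
3 1 7

After move 6 (D):
5 2 6
4 0 8
3 1 7

After move 7 (L):
5 2 6
0 4 8
3 1 7

Answer: 5, 2, 6, 0, 4, 8, 3, 1, 7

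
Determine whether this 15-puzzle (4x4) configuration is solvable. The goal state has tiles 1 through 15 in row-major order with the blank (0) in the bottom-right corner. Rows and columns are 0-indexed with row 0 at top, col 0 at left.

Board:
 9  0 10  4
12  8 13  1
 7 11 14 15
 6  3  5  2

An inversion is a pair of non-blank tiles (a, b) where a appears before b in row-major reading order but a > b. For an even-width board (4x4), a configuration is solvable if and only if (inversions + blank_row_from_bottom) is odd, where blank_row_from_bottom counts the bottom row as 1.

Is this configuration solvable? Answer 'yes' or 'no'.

Inversions: 61
Blank is in row 0 (0-indexed from top), which is row 4 counting from the bottom (bottom = 1).
61 + 4 = 65, which is odd, so the puzzle is solvable.

Answer: yes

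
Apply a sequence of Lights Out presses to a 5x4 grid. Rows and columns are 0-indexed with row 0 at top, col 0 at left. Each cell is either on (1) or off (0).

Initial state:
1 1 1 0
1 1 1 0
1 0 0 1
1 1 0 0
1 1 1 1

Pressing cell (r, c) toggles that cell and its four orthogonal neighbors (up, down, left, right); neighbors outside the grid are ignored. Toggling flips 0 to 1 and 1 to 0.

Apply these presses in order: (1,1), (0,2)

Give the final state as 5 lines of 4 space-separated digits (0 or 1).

Answer: 1 1 0 1
0 0 1 0
1 1 0 1
1 1 0 0
1 1 1 1

Derivation:
After press 1 at (1,1):
1 0 1 0
0 0 0 0
1 1 0 1
1 1 0 0
1 1 1 1

After press 2 at (0,2):
1 1 0 1
0 0 1 0
1 1 0 1
1 1 0 0
1 1 1 1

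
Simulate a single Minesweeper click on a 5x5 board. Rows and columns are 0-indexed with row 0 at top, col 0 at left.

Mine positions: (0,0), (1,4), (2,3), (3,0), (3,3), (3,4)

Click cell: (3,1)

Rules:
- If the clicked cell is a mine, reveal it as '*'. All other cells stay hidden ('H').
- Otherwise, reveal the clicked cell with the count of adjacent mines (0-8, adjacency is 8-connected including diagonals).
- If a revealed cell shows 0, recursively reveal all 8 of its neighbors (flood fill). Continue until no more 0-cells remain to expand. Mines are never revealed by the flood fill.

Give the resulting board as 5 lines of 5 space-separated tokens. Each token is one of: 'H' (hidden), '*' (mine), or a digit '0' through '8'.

H H H H H
H H H H H
H H H H H
H 1 H H H
H H H H H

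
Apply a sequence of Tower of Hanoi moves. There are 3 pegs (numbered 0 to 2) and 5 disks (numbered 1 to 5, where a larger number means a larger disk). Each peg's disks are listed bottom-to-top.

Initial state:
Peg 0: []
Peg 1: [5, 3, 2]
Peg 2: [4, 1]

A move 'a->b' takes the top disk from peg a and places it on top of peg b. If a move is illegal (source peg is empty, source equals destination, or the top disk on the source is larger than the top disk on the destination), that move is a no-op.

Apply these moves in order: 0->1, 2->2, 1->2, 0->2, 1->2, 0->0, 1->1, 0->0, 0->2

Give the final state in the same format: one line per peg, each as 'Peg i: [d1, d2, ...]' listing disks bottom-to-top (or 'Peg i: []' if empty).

After move 1 (0->1):
Peg 0: []
Peg 1: [5, 3, 2]
Peg 2: [4, 1]

After move 2 (2->2):
Peg 0: []
Peg 1: [5, 3, 2]
Peg 2: [4, 1]

After move 3 (1->2):
Peg 0: []
Peg 1: [5, 3, 2]
Peg 2: [4, 1]

After move 4 (0->2):
Peg 0: []
Peg 1: [5, 3, 2]
Peg 2: [4, 1]

After move 5 (1->2):
Peg 0: []
Peg 1: [5, 3, 2]
Peg 2: [4, 1]

After move 6 (0->0):
Peg 0: []
Peg 1: [5, 3, 2]
Peg 2: [4, 1]

After move 7 (1->1):
Peg 0: []
Peg 1: [5, 3, 2]
Peg 2: [4, 1]

After move 8 (0->0):
Peg 0: []
Peg 1: [5, 3, 2]
Peg 2: [4, 1]

After move 9 (0->2):
Peg 0: []
Peg 1: [5, 3, 2]
Peg 2: [4, 1]

Answer: Peg 0: []
Peg 1: [5, 3, 2]
Peg 2: [4, 1]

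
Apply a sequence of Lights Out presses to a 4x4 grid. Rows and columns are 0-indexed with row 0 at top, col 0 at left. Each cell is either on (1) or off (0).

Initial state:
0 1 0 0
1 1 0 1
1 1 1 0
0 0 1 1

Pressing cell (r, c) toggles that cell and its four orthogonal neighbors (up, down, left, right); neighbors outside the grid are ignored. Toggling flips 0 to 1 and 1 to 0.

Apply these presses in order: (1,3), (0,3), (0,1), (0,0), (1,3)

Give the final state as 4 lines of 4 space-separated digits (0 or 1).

Answer: 0 1 0 1
0 0 0 0
1 1 1 0
0 0 1 1

Derivation:
After press 1 at (1,3):
0 1 0 1
1 1 1 0
1 1 1 1
0 0 1 1

After press 2 at (0,3):
0 1 1 0
1 1 1 1
1 1 1 1
0 0 1 1

After press 3 at (0,1):
1 0 0 0
1 0 1 1
1 1 1 1
0 0 1 1

After press 4 at (0,0):
0 1 0 0
0 0 1 1
1 1 1 1
0 0 1 1

After press 5 at (1,3):
0 1 0 1
0 0 0 0
1 1 1 0
0 0 1 1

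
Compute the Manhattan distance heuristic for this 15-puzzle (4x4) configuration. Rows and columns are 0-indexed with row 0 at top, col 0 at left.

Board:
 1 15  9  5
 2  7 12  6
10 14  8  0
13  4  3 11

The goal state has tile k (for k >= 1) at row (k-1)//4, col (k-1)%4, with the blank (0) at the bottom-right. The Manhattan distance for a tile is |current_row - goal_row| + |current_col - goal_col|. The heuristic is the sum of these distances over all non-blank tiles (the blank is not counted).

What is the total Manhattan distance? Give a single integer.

Answer: 33

Derivation:
Tile 1: (0,0)->(0,0) = 0
Tile 15: (0,1)->(3,2) = 4
Tile 9: (0,2)->(2,0) = 4
Tile 5: (0,3)->(1,0) = 4
Tile 2: (1,0)->(0,1) = 2
Tile 7: (1,1)->(1,2) = 1
Tile 12: (1,2)->(2,3) = 2
Tile 6: (1,3)->(1,1) = 2
Tile 10: (2,0)->(2,1) = 1
Tile 14: (2,1)->(3,1) = 1
Tile 8: (2,2)->(1,3) = 2
Tile 13: (3,0)->(3,0) = 0
Tile 4: (3,1)->(0,3) = 5
Tile 3: (3,2)->(0,2) = 3
Tile 11: (3,3)->(2,2) = 2
Sum: 0 + 4 + 4 + 4 + 2 + 1 + 2 + 2 + 1 + 1 + 2 + 0 + 5 + 3 + 2 = 33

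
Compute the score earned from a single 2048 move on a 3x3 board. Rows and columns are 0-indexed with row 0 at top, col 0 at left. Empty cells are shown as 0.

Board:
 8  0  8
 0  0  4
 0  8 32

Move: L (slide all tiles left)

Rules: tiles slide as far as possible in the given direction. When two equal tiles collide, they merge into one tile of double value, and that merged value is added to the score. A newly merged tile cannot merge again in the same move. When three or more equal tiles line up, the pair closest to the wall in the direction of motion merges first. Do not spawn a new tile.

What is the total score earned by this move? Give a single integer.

Answer: 16

Derivation:
Slide left:
row 0: [8, 0, 8] -> [16, 0, 0]  score +16 (running 16)
row 1: [0, 0, 4] -> [4, 0, 0]  score +0 (running 16)
row 2: [0, 8, 32] -> [8, 32, 0]  score +0 (running 16)
Board after move:
16  0  0
 4  0  0
 8 32  0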